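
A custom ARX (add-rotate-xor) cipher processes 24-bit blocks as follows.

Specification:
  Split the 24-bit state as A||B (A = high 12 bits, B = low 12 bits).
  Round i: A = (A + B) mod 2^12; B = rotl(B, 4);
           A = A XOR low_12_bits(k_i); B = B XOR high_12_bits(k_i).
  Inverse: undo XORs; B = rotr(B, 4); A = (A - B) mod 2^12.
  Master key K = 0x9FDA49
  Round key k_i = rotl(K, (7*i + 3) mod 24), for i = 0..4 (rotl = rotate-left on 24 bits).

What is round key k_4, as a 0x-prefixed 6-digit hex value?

K = 0x9FDA49
k_0 = rotl(K, (7*0+3) mod 24) = rotl(K, 3) = 0xFED24C
k_1 = rotl(K, (7*1+3) mod 24) = rotl(K, 10) = 0x69267F
k_2 = rotl(K, (7*2+3) mod 24) = rotl(K, 17) = 0x933FB4
k_3 = rotl(K, (7*3+3) mod 24) = rotl(K, 0) = 0x9FDA49
k_4 = rotl(K, (7*4+3) mod 24) = rotl(K, 7) = 0xED24CF

0xED24CF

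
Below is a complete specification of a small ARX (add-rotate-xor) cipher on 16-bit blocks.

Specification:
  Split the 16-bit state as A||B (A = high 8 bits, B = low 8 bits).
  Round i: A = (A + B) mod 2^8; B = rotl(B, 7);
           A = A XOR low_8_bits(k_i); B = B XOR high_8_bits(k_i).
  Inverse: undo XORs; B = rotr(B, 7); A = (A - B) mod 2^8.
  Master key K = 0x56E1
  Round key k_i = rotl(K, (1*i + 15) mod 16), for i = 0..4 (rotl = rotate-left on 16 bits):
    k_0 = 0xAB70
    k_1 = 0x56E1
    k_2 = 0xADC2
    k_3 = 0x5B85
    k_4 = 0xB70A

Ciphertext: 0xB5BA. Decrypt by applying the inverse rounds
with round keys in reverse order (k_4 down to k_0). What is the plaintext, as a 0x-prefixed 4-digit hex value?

0x0877

s_0 = ciphertext = 0xB5BA
s_1 = InvRound(s_0, k_4) = 0xA51A
s_2 = InvRound(s_1, k_3) = 0x9E82
s_3 = InvRound(s_2, k_2) = 0xFE5E
s_4 = InvRound(s_3, k_1) = 0x0F10
s_5 = InvRound(s_4, k_0) = 0x0877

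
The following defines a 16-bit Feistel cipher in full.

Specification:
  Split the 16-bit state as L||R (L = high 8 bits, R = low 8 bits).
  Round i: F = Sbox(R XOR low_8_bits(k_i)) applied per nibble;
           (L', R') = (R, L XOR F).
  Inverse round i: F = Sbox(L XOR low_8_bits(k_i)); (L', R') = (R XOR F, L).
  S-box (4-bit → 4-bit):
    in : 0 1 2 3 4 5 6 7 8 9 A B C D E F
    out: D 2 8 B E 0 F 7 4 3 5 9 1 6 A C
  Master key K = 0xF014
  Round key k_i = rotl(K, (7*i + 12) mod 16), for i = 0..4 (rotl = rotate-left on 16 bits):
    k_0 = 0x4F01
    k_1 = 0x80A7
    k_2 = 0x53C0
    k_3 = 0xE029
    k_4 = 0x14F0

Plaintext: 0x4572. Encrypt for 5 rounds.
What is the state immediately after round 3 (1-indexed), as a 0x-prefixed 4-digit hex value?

0x417C

s_0 = plaintext = 0x4572
s_1 = Round(s_0, k_0) = 0x723E
s_2 = Round(s_1, k_1) = 0x3E41
s_3 = Round(s_2, k_2) = 0x417C
s_4 = Round(s_3, k_3) = 0x7C41
s_5 = Round(s_4, k_4) = 0x41EE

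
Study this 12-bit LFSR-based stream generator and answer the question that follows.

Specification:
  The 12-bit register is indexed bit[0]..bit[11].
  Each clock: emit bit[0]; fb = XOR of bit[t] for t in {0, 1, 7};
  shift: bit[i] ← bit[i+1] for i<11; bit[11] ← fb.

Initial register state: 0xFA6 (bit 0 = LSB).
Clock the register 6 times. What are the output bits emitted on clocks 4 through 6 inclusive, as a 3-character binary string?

reg_0 = 0xFA6
clock 1: out=0, reg = 0x7D3
clock 2: out=1, reg = 0xBE9
clock 3: out=1, reg = 0x5F4
clock 4: out=0, reg = 0xAFA
clock 5: out=0, reg = 0x57D
clock 6: out=1, reg = 0xABE

001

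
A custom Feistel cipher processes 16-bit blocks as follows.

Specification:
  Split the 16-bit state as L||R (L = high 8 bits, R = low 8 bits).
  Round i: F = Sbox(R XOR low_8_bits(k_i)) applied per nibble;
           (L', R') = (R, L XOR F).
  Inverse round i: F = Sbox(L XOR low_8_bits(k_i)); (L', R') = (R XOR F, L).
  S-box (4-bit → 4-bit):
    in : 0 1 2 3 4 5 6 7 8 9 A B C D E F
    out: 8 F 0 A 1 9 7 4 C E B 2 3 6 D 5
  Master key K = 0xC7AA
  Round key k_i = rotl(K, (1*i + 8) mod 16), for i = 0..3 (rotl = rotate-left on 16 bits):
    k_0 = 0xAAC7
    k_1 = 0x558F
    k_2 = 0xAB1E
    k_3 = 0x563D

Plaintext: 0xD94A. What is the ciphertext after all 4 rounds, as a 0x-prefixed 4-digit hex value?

s_0 = plaintext = 0xD94A
s_1 = Round(s_0, k_0) = 0x4A1F
s_2 = Round(s_1, k_1) = 0x1FA2
s_3 = Round(s_2, k_2) = 0xA23C
s_4 = Round(s_3, k_3) = 0x3C2D

0x3C2D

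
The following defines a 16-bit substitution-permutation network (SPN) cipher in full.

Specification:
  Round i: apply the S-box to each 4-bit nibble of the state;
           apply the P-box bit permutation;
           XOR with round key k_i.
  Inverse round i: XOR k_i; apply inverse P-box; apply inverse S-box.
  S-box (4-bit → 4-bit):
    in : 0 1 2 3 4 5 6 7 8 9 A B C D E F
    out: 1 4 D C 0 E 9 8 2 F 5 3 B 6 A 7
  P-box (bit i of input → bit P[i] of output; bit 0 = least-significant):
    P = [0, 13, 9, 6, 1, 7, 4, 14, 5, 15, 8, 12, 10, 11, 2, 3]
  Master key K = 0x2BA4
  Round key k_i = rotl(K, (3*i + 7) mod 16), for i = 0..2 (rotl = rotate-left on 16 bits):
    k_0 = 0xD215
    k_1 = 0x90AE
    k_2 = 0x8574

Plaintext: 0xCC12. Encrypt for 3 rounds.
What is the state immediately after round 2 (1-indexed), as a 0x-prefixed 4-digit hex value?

0x60CD

s_0 = plaintext = 0xCC12
s_1 = Round(s_0, k_0) = 0x4C6C
s_2 = Round(s_1, k_1) = 0x60CD
s_3 = Round(s_2, k_2) = 0xE3DE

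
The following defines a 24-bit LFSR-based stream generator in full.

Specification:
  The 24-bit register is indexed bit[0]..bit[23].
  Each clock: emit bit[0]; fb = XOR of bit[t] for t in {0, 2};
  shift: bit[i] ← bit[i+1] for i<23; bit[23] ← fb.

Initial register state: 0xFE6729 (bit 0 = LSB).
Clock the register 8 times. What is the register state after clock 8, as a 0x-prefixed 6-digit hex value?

0xE3FE67

reg_0 = 0xFE6729
clock 1: out=1, reg = 0xFF3394
clock 2: out=0, reg = 0xFF99CA
clock 3: out=0, reg = 0x7FCCE5
clock 4: out=1, reg = 0x3FE672
clock 5: out=0, reg = 0x1FF339
clock 6: out=1, reg = 0x8FF99C
clock 7: out=0, reg = 0xC7FCCE
clock 8: out=0, reg = 0xE3FE67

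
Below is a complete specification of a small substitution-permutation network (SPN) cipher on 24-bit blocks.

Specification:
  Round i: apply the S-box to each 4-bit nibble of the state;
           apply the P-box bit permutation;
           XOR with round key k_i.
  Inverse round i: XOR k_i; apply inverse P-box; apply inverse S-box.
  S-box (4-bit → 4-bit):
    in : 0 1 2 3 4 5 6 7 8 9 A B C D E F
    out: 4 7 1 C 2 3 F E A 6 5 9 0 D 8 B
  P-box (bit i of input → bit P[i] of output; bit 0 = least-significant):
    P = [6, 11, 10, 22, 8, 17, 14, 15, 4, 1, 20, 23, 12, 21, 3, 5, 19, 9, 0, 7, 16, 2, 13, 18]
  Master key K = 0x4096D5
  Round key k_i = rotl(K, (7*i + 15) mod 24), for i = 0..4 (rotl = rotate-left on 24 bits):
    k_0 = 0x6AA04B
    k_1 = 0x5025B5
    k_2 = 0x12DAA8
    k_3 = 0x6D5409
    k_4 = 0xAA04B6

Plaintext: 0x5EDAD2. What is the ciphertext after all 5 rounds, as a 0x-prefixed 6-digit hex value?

0x9BDF32

s_0 = plaintext = 0x5EDAD2
s_1 = Round(s_0, k_0) = 0x7B71B7
s_2 = Round(s_1, k_1) = 0x2C880B
s_3 = Round(s_2, k_2) = 0xF39ACA
s_4 = Round(s_3, k_3) = 0x5850D4
s_5 = Round(s_4, k_4) = 0x9BDF32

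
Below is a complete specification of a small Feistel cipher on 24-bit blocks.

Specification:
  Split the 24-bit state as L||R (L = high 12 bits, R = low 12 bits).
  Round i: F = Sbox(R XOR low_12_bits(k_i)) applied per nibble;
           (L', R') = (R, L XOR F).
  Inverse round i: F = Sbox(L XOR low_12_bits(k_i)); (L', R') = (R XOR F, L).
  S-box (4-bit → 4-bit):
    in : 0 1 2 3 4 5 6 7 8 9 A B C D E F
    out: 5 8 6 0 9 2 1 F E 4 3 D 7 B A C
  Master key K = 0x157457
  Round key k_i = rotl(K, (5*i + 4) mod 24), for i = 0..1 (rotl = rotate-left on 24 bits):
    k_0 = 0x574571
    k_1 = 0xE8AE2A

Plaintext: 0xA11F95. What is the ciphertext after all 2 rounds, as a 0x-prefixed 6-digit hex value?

s_0 = plaintext = 0xA11F95
s_1 = Round(s_0, k_0) = 0xF959B8
s_2 = Round(s_1, k_1) = 0x9B80D3

0x9B80D3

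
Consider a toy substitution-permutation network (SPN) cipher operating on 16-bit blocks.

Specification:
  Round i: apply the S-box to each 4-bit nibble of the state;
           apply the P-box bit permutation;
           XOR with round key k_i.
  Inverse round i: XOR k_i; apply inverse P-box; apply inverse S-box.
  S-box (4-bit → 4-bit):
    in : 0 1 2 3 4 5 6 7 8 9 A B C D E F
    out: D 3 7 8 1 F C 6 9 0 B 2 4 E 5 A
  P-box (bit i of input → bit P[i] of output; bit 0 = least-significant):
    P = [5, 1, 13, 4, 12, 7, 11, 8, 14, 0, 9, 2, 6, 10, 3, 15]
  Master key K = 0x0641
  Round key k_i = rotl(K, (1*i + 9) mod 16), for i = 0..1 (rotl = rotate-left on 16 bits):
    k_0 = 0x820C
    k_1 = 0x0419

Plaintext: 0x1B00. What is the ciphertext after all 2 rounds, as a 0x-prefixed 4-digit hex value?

0x288E

s_0 = plaintext = 0x1B00
s_1 = Round(s_0, k_0) = 0xBF7D
s_2 = Round(s_1, k_1) = 0x288E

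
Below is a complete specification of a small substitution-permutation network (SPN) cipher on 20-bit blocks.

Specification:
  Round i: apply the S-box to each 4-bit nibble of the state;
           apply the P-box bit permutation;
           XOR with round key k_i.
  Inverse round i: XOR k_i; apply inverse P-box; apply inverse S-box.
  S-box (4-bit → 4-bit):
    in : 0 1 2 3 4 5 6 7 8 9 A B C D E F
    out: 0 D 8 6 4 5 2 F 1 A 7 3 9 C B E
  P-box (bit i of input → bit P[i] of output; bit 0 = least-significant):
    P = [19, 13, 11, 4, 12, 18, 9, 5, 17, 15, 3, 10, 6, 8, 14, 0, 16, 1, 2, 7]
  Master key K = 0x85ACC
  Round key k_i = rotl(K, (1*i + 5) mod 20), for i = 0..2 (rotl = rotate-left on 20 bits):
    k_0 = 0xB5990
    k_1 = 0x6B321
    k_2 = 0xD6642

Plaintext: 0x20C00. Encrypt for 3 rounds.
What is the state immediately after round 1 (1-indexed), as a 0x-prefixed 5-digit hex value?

0x95D10

s_0 = plaintext = 0x20C00
s_1 = Round(s_0, k_0) = 0x95D10
s_2 = Round(s_1, k_1) = 0x6E5CB
s_3 = Round(s_2, k_2) = 0x75729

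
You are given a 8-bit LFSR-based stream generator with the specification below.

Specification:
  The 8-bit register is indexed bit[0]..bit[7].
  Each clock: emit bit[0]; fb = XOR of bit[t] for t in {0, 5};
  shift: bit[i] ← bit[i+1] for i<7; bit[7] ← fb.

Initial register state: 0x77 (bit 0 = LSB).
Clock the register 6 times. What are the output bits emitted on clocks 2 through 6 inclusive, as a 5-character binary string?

reg_0 = 0x77
clock 1: out=1, reg = 0x3B
clock 2: out=1, reg = 0x1D
clock 3: out=1, reg = 0x8E
clock 4: out=0, reg = 0x47
clock 5: out=1, reg = 0xA3
clock 6: out=1, reg = 0x51

11011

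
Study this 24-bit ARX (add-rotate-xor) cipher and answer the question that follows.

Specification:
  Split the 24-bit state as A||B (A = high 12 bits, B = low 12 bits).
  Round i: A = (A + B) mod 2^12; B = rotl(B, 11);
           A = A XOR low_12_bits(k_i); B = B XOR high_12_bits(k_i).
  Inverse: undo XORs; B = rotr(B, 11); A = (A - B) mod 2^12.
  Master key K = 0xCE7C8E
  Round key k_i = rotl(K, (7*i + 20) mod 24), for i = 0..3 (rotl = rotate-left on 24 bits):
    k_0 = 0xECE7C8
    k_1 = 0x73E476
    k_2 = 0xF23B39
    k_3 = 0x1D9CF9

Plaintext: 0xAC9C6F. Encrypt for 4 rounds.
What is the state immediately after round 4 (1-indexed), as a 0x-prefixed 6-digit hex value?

s_0 = plaintext = 0xAC9C6F
s_1 = Round(s_0, k_0) = 0x0F00F9
s_2 = Round(s_1, k_1) = 0x59FF42
s_3 = Round(s_2, k_2) = 0xFD8882
s_4 = Round(s_3, k_3) = 0x4A3598

0x4A3598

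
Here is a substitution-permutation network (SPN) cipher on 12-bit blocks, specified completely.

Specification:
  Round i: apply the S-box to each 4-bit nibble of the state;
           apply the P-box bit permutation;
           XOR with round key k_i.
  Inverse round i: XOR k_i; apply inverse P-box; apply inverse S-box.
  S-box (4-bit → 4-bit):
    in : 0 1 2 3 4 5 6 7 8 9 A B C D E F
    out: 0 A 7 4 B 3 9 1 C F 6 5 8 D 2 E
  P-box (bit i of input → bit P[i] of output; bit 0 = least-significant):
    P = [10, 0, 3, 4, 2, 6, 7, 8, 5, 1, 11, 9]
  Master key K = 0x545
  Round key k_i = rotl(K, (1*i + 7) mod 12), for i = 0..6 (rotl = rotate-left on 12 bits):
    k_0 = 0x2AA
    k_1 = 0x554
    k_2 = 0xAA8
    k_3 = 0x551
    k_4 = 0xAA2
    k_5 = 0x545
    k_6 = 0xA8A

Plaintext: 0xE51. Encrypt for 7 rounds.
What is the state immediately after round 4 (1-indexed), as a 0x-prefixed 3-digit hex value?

0x04C

s_0 = plaintext = 0xE51
s_1 = Round(s_0, k_0) = 0x2FD
s_2 = Round(s_1, k_1) = 0x8AE
s_3 = Round(s_2, k_2) = 0x069
s_4 = Round(s_3, k_3) = 0x04C
s_5 = Round(s_4, k_4) = 0xBF6
s_6 = Round(s_5, k_5) = 0x8B5
s_7 = Round(s_6, k_6) = 0x40F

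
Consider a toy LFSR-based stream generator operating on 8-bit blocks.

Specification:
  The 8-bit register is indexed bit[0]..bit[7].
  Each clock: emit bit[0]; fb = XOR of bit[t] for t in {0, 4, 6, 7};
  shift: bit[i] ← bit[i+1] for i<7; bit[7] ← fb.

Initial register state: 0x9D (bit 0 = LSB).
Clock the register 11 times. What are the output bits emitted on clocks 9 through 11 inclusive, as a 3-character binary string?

100

reg_0 = 0x9D
clock 1: out=1, reg = 0xCE
clock 2: out=0, reg = 0x67
clock 3: out=1, reg = 0x33
clock 4: out=1, reg = 0x19
clock 5: out=1, reg = 0x0C
clock 6: out=0, reg = 0x06
clock 7: out=0, reg = 0x03
clock 8: out=1, reg = 0x81
clock 9: out=1, reg = 0x40
clock 10: out=0, reg = 0xA0
clock 11: out=0, reg = 0xD0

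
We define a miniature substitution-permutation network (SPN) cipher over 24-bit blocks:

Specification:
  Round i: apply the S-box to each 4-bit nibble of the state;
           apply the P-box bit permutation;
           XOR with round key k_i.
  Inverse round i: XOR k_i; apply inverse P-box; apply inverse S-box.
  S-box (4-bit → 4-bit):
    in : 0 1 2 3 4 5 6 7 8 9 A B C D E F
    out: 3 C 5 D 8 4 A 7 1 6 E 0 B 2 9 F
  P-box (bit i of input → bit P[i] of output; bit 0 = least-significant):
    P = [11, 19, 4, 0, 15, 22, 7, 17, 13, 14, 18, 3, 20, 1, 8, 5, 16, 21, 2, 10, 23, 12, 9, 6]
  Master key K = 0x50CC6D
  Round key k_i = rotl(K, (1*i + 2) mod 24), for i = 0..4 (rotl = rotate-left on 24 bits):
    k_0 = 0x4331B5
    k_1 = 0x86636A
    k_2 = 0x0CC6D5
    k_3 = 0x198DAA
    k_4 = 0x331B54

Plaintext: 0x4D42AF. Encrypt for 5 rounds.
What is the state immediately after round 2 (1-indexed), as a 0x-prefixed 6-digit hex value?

s_0 = plaintext = 0x4D42AF
s_1 = Round(s_0, k_0) = 0x2D1944
s_2 = Round(s_1, k_1) = 0x20204B
s_3 = Round(s_2, k_2) = 0xBFA5D5
s_4 = Round(s_3, k_3) = 0x7C889C
s_5 = Round(s_4, k_4) = 0xCA25D5

0x20204B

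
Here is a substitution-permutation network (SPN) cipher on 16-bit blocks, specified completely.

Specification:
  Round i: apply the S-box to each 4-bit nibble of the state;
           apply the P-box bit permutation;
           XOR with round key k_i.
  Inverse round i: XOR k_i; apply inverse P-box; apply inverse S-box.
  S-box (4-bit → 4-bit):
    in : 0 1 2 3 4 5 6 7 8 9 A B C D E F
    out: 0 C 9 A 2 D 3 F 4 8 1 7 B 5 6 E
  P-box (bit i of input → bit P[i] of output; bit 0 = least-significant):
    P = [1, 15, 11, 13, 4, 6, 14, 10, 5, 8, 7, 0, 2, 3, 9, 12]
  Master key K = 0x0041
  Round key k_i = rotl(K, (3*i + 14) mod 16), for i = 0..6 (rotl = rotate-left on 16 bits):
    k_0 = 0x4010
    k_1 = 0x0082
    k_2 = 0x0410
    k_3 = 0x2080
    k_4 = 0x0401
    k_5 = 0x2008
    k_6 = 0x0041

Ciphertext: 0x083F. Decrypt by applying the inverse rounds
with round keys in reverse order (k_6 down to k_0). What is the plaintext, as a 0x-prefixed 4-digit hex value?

0x376C

s_0 = ciphertext = 0x083F
s_1 = InvRound(s_0, k_6) = 0x6A6D
s_2 = InvRound(s_1, k_5) = 0xD2E8
s_3 = InvRound(s_2, k_4) = 0xF5F4
s_4 = InvRound(s_3, k_3) = 0x2674
s_5 = InvRound(s_4, k_2) = 0xDA49
s_6 = InvRound(s_5, k_1) = 0xF1EB
s_7 = InvRound(s_6, k_0) = 0x376C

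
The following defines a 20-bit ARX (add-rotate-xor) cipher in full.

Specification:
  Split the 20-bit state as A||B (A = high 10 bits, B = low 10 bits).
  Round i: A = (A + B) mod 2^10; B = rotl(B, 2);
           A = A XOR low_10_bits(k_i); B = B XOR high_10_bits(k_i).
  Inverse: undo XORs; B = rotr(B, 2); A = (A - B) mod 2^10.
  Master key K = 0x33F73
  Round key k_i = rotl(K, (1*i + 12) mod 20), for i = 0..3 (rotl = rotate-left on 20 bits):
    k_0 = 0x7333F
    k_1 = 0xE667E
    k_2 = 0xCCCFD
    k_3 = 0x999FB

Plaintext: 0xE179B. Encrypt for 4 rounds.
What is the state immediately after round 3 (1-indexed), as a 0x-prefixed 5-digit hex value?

s_0 = plaintext = 0xE179B
s_1 = Round(s_0, k_0) = 0x07FA3
s_2 = Round(s_1, k_1) = 0x6F116
s_3 = Round(s_2, k_2) = 0x8BF6A
s_4 = Round(s_3, k_3) = 0x18BCD

0x8BF6A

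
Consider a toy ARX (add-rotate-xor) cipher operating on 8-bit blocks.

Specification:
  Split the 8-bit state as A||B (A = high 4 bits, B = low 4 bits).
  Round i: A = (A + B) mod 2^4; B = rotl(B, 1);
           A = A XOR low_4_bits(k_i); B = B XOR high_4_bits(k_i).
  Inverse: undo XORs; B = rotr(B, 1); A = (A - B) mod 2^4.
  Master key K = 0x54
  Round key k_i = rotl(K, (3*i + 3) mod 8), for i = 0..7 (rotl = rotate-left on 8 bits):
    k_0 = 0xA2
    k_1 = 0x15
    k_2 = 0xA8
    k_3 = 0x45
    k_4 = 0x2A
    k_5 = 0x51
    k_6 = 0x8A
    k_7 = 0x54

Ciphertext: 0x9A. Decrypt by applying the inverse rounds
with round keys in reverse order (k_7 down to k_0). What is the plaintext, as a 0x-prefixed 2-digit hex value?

0x7A

s_0 = ciphertext = 0x9A
s_1 = InvRound(s_0, k_7) = 0xEF
s_2 = InvRound(s_1, k_6) = 0x9B
s_3 = InvRound(s_2, k_5) = 0x17
s_4 = InvRound(s_3, k_4) = 0x1A
s_5 = InvRound(s_4, k_3) = 0xD7
s_6 = InvRound(s_5, k_2) = 0x7E
s_7 = InvRound(s_6, k_1) = 0x3F
s_8 = InvRound(s_7, k_0) = 0x7A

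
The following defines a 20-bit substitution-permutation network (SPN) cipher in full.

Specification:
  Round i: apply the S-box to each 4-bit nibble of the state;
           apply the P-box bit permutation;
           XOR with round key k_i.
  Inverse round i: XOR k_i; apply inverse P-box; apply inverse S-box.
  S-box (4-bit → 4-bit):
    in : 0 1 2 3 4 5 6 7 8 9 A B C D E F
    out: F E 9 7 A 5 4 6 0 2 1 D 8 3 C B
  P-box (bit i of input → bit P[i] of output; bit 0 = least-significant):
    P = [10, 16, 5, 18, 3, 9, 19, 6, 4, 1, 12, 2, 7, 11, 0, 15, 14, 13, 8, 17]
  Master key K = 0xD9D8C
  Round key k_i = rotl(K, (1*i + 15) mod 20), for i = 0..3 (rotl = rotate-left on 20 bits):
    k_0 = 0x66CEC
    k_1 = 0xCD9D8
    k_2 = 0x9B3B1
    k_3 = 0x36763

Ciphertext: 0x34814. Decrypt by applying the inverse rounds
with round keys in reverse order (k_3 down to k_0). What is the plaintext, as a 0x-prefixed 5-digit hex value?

0xEA384

s_0 = ciphertext = 0x34814
s_1 = InvRound(s_0, k_3) = 0x77F45
s_2 = InvRound(s_1, k_2) = 0x2F2EB
s_3 = InvRound(s_2, k_1) = 0x17D7E
s_4 = InvRound(s_3, k_0) = 0xEA384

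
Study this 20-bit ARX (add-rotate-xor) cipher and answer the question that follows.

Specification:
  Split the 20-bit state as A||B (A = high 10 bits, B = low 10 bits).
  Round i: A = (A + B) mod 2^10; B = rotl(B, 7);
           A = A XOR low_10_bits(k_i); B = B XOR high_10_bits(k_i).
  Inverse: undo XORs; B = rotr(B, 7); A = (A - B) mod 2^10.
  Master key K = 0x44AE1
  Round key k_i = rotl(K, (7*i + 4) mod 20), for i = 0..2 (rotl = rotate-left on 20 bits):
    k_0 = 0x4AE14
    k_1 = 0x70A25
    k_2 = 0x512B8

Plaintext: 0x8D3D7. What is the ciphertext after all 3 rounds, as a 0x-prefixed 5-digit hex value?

0xD5567

s_0 = plaintext = 0x8D3D7
s_1 = Round(s_0, k_0) = 0x07ED1
s_2 = Round(s_1, k_1) = 0x35518
s_3 = Round(s_2, k_2) = 0xD5567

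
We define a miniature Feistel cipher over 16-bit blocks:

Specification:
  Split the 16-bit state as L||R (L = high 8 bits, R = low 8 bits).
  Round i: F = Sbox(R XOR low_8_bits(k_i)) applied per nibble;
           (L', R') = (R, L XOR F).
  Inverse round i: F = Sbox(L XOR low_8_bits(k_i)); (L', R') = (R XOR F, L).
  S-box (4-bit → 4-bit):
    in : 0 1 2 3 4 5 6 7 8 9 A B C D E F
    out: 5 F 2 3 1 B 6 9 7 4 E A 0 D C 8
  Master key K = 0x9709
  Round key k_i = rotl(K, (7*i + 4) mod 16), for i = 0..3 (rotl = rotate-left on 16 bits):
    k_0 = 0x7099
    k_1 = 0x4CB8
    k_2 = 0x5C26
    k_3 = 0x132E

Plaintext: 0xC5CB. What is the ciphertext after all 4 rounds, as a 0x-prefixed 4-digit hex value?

0xBC81

s_0 = plaintext = 0xC5CB
s_1 = Round(s_0, k_0) = 0xCB77
s_2 = Round(s_1, k_1) = 0x77C3
s_3 = Round(s_2, k_2) = 0xC3BC
s_4 = Round(s_3, k_3) = 0xBC81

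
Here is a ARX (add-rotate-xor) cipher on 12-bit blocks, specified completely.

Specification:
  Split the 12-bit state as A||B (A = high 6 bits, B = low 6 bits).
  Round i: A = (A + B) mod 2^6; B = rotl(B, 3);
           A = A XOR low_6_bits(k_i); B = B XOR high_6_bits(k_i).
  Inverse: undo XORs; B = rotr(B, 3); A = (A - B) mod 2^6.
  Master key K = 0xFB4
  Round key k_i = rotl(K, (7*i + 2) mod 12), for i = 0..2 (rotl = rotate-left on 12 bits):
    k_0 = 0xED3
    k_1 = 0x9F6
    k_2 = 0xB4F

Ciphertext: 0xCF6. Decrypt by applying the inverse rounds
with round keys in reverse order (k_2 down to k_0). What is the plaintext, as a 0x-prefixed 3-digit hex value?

s_0 = ciphertext = 0xCF6
s_1 = InvRound(s_0, k_2) = 0x85B
s_2 = InvRound(s_1, k_1) = 0xC27
s_3 = InvRound(s_2, k_0) = 0x023

0x023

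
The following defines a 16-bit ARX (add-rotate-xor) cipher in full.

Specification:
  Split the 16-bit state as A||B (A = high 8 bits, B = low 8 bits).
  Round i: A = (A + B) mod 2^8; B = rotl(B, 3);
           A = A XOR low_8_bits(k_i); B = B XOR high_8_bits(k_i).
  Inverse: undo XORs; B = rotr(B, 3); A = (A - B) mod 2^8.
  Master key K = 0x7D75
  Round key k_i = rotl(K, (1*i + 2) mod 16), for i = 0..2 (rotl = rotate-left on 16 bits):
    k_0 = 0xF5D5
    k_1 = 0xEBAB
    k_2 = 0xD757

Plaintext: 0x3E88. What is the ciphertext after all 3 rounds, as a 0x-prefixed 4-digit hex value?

0x82E4

s_0 = plaintext = 0x3E88
s_1 = Round(s_0, k_0) = 0x13B1
s_2 = Round(s_1, k_1) = 0x6F66
s_3 = Round(s_2, k_2) = 0x82E4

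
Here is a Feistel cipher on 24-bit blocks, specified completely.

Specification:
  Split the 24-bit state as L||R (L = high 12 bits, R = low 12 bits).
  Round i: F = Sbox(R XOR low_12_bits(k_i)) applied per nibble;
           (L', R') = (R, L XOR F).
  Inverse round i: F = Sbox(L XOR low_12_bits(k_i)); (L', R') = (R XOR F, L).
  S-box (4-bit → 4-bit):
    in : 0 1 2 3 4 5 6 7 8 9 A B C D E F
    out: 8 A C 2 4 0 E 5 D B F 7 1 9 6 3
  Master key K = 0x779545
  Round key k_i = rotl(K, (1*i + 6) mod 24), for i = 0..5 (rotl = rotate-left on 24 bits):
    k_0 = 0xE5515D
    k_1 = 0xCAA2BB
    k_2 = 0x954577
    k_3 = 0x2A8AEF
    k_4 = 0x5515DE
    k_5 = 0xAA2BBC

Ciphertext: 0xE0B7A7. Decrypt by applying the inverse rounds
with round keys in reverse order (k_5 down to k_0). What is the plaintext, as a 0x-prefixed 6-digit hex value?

s_0 = ciphertext = 0xE0B7A7
s_1 = InvRound(s_0, k_5) = 0x7D2E0B
s_2 = InvRound(s_1, k_4) = 0x28A7D2
s_3 = InvRound(s_2, k_3) = 0xA3228A
s_4 = InvRound(s_3, k_2) = 0x1CAA32
s_5 = InvRound(s_4, k_1) = 0x8681CA
s_6 = InvRound(s_5, k_0) = 0xAEA868

0xAEA868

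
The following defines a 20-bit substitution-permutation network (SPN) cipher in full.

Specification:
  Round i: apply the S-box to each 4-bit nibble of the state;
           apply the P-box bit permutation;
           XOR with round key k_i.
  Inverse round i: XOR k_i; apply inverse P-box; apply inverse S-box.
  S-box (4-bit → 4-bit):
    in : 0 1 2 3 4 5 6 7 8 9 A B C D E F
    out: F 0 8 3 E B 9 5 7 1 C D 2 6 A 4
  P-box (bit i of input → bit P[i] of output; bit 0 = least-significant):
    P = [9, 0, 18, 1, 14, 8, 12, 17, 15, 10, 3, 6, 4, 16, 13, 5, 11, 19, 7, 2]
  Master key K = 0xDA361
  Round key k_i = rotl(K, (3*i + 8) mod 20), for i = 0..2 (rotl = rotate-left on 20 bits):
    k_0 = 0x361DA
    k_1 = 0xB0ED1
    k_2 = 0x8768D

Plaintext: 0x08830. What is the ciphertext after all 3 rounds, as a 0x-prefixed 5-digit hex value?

0x1AD1B

s_0 = plaintext = 0x08830
s_1 = Round(s_0, k_0) = 0xE8E45
s_2 = Round(s_1, k_1) = 0x03986
s_3 = Round(s_2, k_2) = 0x1AD1B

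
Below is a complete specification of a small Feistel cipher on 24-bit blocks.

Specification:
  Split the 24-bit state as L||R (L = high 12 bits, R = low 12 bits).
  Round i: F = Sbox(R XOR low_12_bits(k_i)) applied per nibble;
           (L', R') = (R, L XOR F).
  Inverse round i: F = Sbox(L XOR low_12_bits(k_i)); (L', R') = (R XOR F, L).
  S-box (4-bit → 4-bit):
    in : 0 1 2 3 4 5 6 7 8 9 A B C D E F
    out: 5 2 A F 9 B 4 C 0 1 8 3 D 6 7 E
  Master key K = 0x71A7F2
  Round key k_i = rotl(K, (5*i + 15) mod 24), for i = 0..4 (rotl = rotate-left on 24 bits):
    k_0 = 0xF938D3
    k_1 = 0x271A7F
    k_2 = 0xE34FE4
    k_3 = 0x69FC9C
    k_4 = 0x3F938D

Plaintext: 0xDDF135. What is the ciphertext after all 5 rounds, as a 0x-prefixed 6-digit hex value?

s_0 = plaintext = 0xDDF135
s_1 = Round(s_0, k_0) = 0x135CAB
s_2 = Round(s_1, k_1) = 0xCAB55C
s_3 = Round(s_2, k_2) = 0x55C49B
s_4 = Round(s_3, k_3) = 0x49B500
s_5 = Round(s_4, k_4) = 0x50009D

0x50009D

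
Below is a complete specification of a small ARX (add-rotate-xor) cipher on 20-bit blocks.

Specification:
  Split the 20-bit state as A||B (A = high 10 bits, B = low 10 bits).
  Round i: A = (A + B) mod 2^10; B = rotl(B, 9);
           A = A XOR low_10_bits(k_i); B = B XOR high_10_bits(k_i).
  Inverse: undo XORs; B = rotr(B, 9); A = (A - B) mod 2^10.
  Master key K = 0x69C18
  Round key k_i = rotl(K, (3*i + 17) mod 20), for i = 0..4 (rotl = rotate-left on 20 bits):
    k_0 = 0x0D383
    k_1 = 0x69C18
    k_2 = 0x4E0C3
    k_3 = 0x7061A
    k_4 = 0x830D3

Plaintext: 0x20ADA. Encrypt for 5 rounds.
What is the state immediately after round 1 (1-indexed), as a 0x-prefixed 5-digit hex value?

0x37D59

s_0 = plaintext = 0x20ADA
s_1 = Round(s_0, k_0) = 0x37D59
s_2 = Round(s_1, k_1) = 0x8830B
s_3 = Round(s_2, k_2) = 0x7A2BD
s_4 = Round(s_3, k_3) = 0xAFE9F
s_5 = Round(s_4, k_4) = 0x63543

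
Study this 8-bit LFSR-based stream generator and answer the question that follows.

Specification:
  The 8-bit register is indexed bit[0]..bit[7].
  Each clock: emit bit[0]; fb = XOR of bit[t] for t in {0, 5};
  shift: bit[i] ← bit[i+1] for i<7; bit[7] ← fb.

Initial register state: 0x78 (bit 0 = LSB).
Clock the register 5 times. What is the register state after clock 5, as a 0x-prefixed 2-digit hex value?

reg_0 = 0x78
clock 1: out=0, reg = 0xBC
clock 2: out=0, reg = 0xDE
clock 3: out=0, reg = 0x6F
clock 4: out=1, reg = 0x37
clock 5: out=1, reg = 0x1B

0x1B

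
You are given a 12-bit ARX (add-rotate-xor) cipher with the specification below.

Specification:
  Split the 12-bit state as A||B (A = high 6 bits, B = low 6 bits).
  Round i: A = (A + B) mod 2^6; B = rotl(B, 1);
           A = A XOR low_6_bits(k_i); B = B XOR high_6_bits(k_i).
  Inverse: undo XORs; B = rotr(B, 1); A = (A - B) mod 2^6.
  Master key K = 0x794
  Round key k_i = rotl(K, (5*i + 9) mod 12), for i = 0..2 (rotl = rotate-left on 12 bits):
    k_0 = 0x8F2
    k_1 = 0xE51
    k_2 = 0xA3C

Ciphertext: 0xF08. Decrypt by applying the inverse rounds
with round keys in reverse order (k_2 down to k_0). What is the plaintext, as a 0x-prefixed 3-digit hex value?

0xD2B

s_0 = ciphertext = 0xF08
s_1 = InvRound(s_0, k_2) = 0xC10
s_2 = InvRound(s_1, k_1) = 0xB74
s_3 = InvRound(s_2, k_0) = 0xD2B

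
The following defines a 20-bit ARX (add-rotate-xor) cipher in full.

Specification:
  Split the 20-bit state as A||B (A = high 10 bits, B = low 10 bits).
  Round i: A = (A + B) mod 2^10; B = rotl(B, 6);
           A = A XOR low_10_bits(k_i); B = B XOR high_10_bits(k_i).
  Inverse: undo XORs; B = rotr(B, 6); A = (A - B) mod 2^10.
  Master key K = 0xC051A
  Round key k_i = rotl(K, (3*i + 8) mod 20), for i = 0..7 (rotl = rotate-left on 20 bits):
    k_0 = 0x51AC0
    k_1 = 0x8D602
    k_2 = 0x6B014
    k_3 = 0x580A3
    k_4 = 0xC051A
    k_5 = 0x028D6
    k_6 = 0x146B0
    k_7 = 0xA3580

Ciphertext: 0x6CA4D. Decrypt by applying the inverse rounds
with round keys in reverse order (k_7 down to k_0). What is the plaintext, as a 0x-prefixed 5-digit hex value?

s_0 = ciphertext = 0x6CA4D
s_1 = InvRound(s_0, k_7) = 0x0BC03
s_2 = InvRound(s_1, k_6) = 0x5F921
s_3 = InvRound(s_2, k_5) = 0xBD2B4
s_4 = InvRound(s_3, k_4) = 0x26356
s_5 = InvRound(s_4, k_3) = 0x34F68
s_6 = InvRound(s_5, k_2) = 0x1F04B
s_7 = InvRound(s_6, k_1) = 0xA57E9
s_8 = InvRound(s_7, k_0) = 0x56EFA

0x56EFA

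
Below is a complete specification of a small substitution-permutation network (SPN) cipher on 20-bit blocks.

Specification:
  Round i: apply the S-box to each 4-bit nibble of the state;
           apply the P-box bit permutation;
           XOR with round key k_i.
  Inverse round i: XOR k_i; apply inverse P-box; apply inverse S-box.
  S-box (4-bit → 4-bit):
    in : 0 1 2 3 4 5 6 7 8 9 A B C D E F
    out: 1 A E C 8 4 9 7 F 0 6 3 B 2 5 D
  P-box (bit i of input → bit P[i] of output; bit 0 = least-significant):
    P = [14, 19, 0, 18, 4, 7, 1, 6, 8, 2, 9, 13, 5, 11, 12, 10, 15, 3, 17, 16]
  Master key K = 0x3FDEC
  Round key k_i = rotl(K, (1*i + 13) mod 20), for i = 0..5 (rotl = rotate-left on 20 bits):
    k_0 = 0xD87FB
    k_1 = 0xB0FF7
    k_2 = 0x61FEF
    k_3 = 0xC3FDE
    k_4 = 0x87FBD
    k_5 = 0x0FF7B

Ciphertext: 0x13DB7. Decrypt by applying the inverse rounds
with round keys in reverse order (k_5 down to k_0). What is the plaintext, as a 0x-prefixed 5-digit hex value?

0x7A042

s_0 = ciphertext = 0x13DB7
s_1 = InvRound(s_0, k_5) = 0xC9A10
s_2 = InvRound(s_1, k_4) = 0xB6CDF
s_3 = InvRound(s_2, k_3) = 0x35E9F
s_4 = InvRound(s_3, k_2) = 0x40066
s_5 = InvRound(s_4, k_1) = 0x31EB2
s_6 = InvRound(s_5, k_0) = 0x7A042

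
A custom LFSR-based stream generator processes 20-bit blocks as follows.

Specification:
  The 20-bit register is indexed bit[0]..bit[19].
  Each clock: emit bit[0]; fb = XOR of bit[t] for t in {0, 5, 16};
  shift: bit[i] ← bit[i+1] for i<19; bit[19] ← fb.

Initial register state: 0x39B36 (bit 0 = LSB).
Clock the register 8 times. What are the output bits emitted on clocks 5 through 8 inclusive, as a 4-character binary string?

reg_0 = 0x39B36
clock 1: out=0, reg = 0x1CD9B
clock 2: out=1, reg = 0x0E6CD
clock 3: out=1, reg = 0x87366
clock 4: out=0, reg = 0xC39B3
clock 5: out=1, reg = 0x61CD9
clock 6: out=1, reg = 0xB0E6C
clock 7: out=0, reg = 0x58736
clock 8: out=0, reg = 0x2C39B

1100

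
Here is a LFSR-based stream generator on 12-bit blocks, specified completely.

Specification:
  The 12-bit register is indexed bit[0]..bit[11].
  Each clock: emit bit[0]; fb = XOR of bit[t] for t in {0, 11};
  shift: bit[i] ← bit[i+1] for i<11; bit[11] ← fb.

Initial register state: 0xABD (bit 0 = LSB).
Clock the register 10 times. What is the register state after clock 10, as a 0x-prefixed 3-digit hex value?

0x652

reg_0 = 0xABD
clock 1: out=1, reg = 0x55E
clock 2: out=0, reg = 0x2AF
clock 3: out=1, reg = 0x957
clock 4: out=1, reg = 0x4AB
clock 5: out=1, reg = 0xA55
clock 6: out=1, reg = 0x52A
clock 7: out=0, reg = 0x295
clock 8: out=1, reg = 0x94A
clock 9: out=0, reg = 0xCA5
clock 10: out=1, reg = 0x652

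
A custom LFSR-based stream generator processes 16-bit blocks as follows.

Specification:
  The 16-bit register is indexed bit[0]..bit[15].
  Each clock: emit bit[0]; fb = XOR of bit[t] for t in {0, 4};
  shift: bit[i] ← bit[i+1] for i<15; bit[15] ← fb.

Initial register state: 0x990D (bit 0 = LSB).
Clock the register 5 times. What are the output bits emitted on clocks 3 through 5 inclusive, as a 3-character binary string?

110

reg_0 = 0x990D
clock 1: out=1, reg = 0xCC86
clock 2: out=0, reg = 0x6643
clock 3: out=1, reg = 0xB321
clock 4: out=1, reg = 0xD990
clock 5: out=0, reg = 0xECC8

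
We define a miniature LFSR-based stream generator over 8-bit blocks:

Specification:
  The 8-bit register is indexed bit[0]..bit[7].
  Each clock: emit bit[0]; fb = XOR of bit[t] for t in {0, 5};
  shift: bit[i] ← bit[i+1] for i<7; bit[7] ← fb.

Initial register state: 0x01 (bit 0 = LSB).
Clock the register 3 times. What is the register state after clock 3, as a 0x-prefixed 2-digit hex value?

reg_0 = 0x01
clock 1: out=1, reg = 0x80
clock 2: out=0, reg = 0x40
clock 3: out=0, reg = 0x20

0x20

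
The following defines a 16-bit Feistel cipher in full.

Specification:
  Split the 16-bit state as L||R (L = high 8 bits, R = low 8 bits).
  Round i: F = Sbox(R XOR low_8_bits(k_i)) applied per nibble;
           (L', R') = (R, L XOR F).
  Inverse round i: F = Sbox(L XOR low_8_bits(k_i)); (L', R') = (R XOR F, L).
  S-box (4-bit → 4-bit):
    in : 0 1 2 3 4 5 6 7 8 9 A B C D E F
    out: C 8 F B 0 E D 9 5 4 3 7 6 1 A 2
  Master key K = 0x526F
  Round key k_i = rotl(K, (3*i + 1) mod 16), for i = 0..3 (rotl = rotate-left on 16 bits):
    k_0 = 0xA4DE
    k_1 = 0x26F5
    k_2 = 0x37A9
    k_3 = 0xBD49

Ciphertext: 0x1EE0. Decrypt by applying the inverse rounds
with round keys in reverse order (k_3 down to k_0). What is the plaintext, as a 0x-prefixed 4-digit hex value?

s_0 = ciphertext = 0x1EE0
s_1 = InvRound(s_0, k_3) = 0x091E
s_2 = InvRound(s_1, k_2) = 0x2209
s_3 = InvRound(s_2, k_1) = 0x1022
s_4 = InvRound(s_3, k_0) = 0x4810

0x4810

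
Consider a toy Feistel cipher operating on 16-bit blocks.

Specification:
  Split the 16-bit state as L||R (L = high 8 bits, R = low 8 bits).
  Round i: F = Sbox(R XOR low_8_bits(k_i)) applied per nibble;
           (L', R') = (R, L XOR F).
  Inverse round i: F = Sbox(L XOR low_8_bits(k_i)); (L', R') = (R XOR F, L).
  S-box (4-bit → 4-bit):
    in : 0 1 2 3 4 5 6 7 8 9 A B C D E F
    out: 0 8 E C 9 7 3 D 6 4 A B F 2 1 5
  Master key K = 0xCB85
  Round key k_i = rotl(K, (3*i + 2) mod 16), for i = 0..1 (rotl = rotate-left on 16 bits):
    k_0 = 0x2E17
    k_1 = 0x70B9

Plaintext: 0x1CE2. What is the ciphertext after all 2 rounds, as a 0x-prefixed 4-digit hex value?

0x4BBC

s_0 = plaintext = 0x1CE2
s_1 = Round(s_0, k_0) = 0xE24B
s_2 = Round(s_1, k_1) = 0x4BBC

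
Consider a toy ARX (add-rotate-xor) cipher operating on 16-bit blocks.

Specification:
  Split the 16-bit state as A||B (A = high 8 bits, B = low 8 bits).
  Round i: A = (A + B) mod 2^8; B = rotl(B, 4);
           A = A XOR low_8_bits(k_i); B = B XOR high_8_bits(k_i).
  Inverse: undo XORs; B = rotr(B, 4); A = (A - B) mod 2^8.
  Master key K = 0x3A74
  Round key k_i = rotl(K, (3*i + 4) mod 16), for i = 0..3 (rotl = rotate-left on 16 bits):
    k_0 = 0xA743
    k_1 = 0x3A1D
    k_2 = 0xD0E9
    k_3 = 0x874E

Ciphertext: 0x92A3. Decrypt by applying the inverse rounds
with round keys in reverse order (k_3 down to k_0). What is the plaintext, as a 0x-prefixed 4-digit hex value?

0xFC69

s_0 = ciphertext = 0x92A3
s_1 = InvRound(s_0, k_3) = 0x9A42
s_2 = InvRound(s_1, k_2) = 0x4A29
s_3 = InvRound(s_2, k_1) = 0x2631
s_4 = InvRound(s_3, k_0) = 0xFC69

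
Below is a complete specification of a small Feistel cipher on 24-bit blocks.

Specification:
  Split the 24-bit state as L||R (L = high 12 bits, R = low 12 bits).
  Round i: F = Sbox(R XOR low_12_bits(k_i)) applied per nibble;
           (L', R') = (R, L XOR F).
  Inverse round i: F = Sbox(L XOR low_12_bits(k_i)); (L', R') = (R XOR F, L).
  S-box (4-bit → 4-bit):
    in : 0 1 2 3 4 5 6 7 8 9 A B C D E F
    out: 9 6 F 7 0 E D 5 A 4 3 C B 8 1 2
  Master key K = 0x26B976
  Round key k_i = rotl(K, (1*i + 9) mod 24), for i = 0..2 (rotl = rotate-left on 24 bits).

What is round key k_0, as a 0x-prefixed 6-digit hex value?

0x72EC4D

K = 0x26B976
k_0 = rotl(K, (1*0+9) mod 24) = rotl(K, 9) = 0x72EC4D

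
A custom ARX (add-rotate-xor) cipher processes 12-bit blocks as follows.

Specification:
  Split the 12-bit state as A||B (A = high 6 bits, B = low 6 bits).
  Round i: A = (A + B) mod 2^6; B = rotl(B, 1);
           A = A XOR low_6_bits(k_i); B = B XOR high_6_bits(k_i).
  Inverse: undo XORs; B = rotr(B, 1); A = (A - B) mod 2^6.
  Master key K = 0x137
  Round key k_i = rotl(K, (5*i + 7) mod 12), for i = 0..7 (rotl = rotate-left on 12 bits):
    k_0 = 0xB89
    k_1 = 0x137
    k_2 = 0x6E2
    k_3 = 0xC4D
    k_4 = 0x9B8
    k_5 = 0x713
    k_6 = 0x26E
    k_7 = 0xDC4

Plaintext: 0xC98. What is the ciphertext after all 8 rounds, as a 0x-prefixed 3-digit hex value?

s_0 = plaintext = 0xC98
s_1 = Round(s_0, k_0) = 0x0DE
s_2 = Round(s_1, k_1) = 0x5B8
s_3 = Round(s_2, k_2) = 0xB2A
s_4 = Round(s_3, k_3) = 0x6E4
s_5 = Round(s_4, k_4) = 0x1EF
s_6 = Round(s_5, k_5) = 0x943
s_7 = Round(s_6, k_6) = 0x18F
s_8 = Round(s_7, k_7) = 0x469

0x469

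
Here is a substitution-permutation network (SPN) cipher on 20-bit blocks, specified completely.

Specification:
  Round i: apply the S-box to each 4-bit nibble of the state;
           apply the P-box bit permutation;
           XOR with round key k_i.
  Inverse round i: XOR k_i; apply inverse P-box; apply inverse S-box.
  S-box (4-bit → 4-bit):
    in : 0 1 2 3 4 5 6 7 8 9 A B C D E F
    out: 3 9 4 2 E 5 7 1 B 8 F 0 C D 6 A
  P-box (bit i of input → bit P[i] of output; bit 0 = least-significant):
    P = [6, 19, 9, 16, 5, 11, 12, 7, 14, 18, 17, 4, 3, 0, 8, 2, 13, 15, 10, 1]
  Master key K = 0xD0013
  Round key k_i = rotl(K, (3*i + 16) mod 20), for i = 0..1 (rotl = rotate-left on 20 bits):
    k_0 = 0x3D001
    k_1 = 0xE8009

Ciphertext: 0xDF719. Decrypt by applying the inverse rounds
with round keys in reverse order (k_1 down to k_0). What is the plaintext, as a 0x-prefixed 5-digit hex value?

0x6A66B

s_0 = ciphertext = 0xDF719
s_1 = InvRound(s_0, k_1) = 0x52D2C
s_2 = InvRound(s_1, k_0) = 0x6A66B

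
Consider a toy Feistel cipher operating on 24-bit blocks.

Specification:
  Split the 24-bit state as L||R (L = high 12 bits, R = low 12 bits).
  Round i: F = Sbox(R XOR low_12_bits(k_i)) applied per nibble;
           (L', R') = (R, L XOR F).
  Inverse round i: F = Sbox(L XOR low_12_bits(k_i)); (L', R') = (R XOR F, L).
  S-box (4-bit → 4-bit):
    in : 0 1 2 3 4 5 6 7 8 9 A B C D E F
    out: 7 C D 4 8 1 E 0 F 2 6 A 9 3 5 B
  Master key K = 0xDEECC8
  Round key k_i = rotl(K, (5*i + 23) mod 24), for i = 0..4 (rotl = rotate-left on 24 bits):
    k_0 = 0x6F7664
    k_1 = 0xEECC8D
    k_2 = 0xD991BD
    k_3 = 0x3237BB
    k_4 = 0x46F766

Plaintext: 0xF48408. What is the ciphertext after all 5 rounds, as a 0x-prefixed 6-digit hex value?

0xC65F3C

s_0 = plaintext = 0xF48408
s_1 = Round(s_0, k_0) = 0x4082A1
s_2 = Round(s_1, k_1) = 0x2A11D1
s_3 = Round(s_2, k_2) = 0x1D1548
s_4 = Round(s_3, k_3) = 0x548C65
s_5 = Round(s_4, k_4) = 0xC65F3C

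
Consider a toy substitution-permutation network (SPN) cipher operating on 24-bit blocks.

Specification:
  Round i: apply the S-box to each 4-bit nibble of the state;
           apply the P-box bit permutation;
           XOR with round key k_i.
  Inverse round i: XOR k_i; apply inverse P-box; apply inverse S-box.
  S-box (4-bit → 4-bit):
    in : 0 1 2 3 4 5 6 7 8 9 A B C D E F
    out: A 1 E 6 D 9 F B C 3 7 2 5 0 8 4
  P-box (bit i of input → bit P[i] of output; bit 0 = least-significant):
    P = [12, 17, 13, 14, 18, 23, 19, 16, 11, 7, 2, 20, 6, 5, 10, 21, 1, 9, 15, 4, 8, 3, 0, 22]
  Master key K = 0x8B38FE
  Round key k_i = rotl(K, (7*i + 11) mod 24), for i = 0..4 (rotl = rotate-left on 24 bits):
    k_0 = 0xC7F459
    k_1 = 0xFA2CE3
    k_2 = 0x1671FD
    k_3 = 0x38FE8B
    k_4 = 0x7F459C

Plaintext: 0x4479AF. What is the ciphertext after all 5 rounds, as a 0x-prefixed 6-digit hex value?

s_0 = plaintext = 0x4479AF
s_1 = Round(s_0, k_0) = 0x2B5DAA
s_2 = Round(s_1, k_1) = 0x141EAA
s_3 = Round(s_2, k_2) = 0x88C0AF
s_4 = Round(s_3, k_3) = 0xE45A5A
s_5 = Round(s_4, k_4) = 0x18FD4A

0x18FD4A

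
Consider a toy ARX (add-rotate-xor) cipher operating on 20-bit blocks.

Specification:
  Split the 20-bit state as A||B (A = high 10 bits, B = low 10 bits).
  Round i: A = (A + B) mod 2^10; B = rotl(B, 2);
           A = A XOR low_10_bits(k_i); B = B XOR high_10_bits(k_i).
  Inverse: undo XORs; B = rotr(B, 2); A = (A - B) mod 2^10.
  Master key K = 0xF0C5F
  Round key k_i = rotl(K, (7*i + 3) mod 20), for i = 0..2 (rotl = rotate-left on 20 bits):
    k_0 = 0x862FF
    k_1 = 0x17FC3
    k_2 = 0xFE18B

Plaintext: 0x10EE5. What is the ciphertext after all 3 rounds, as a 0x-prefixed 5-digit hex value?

0xA1E62

s_0 = plaintext = 0x10EE5
s_1 = Round(s_0, k_0) = 0x75D8E
s_2 = Round(s_1, k_1) = 0x29A66
s_3 = Round(s_2, k_2) = 0xA1E62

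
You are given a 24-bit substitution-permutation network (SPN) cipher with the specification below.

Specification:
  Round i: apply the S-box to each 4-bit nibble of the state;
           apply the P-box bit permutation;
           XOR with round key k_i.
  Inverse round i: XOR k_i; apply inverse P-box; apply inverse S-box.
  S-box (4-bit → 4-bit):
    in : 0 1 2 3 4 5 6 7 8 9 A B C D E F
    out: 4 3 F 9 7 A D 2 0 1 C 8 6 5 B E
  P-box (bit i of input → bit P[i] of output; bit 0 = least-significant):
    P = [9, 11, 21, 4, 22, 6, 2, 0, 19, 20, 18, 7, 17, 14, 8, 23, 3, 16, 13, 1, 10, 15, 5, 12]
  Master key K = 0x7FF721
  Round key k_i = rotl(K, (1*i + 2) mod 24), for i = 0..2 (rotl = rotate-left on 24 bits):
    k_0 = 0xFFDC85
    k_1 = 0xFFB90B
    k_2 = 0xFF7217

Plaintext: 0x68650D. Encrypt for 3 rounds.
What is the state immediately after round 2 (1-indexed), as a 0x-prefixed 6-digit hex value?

s_0 = plaintext = 0x68650D
s_1 = Round(s_0, k_0) = 0x4DCB21
s_2 = Round(s_1, k_1) = 0xBF56E6
s_3 = Round(s_2, k_2) = 0x1200C4

0xBF56E6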